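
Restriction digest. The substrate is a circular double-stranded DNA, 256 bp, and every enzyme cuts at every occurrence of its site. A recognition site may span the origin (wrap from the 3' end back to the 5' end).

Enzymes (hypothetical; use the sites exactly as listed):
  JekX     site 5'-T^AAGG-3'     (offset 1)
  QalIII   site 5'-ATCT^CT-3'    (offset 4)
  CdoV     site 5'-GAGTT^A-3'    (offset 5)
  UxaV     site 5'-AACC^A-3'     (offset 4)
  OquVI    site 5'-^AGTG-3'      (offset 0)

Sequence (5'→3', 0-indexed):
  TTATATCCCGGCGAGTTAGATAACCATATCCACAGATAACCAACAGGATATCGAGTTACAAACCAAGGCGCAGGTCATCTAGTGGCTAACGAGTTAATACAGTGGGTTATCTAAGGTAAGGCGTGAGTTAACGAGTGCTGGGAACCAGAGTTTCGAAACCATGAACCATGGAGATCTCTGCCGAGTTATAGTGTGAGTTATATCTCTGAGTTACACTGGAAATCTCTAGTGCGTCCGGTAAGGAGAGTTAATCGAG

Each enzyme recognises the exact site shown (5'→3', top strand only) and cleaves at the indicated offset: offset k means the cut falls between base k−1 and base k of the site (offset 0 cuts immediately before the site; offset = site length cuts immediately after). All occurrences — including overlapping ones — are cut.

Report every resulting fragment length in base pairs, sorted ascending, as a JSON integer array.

[2,2,4,5,5,6,7,7,7,8,9,10,10,10,10,12,12,12,13,13,14,15,15,16,16,16]

Per-enzyme occurrences:
  JekX TAAGG/1: at [111, 116, 238] ⇒ [112, 117, 239]
  QalIII ATCTCT/4: at [173, 201, 221] ⇒ [177, 205, 225]
  CdoV GAGTTA/5: at [12, 52, 90, 124, 182, 194, 207, 244, 253] ⇒ [2, 17, 57, 95, 129, 187, 199, 212, 249]
  UxaV AACCA/4: at [21, 37, 60, 142, 156, 163] ⇒ [25, 41, 64, 146, 160, 167]
  OquVI AGTG/0: at [80, 100, 133, 189, 227] ⇒ [80, 100, 133, 189, 227]

All cut coordinates (distinct, sorted): [2, 17, 25, 41, 57, 64, 80, 95, 100, 112, 117, 129, 133, 146, 160, 167, 177, 187, 189, 199, 205, 212, 225, 227, 239, 249]

Fragment lengths:
  2→17: 15 bp
  17→25: 8 bp
  25→41: 16 bp
  41→57: 16 bp
  57→64: 7 bp
  64→80: 16 bp
  80→95: 15 bp
  95→100: 5 bp
  100→112: 12 bp
  112→117: 5 bp
  117→129: 12 bp
  129→133: 4 bp
  133→146: 13 bp
  146→160: 14 bp
  160→167: 7 bp
  167→177: 10 bp
  177→187: 10 bp
  187→189: 2 bp
  189→199: 10 bp
  199→205: 6 bp
  205→212: 7 bp
  212→225: 13 bp
  225→227: 2 bp
  227→239: 12 bp
  239→249: 10 bp
  249→2 (wrap): 256-249+2 = 9 bp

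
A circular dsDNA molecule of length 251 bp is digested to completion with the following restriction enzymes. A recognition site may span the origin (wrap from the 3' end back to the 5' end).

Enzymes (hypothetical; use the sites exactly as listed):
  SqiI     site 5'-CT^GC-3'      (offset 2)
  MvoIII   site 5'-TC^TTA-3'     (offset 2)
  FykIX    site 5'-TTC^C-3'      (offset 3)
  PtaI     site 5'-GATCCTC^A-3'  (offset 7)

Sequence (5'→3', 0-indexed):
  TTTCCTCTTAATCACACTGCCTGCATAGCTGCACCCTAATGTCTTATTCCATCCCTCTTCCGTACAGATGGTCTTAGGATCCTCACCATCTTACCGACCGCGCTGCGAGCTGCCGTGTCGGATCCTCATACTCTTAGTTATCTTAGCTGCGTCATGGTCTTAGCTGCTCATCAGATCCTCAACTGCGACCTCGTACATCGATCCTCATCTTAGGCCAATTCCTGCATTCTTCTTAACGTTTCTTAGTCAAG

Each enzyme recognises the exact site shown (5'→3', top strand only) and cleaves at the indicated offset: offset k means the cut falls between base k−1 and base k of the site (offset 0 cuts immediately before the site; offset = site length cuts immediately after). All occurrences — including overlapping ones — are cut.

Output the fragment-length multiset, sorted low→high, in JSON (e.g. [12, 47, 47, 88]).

[2,3,3,4,4,6,6,6,6,6,7,8,9,9,10,11,11,11,11,12,13,13,13,14,15,16,22]

Per-enzyme occurrences:
  SqiI CTGC/2: at [16, 20, 28, 102, 109, 146, 163, 182, 221] ⇒ [18, 22, 30, 104, 111, 148, 165, 184, 223]
  MvoIII TCTTA/2: at [5, 41, 71, 88, 131, 140, 157, 207, 230, 240] ⇒ [7, 43, 73, 90, 133, 142, 159, 209, 232, 242]
  FykIX TTCC/3: at [1, 46, 57, 218] ⇒ [4, 49, 60, 221]
  PtaI GATCCTCA/7: at [77, 120, 173, 199] ⇒ [84, 127, 180, 206]

All cut coordinates (distinct, sorted): [4, 7, 18, 22, 30, 43, 49, 60, 73, 84, 90, 104, 111, 127, 133, 142, 148, 159, 165, 180, 184, 206, 209, 221, 223, 232, 242]

Fragment lengths:
  4→7: 3 bp
  7→18: 11 bp
  18→22: 4 bp
  22→30: 8 bp
  30→43: 13 bp
  43→49: 6 bp
  49→60: 11 bp
  60→73: 13 bp
  73→84: 11 bp
  84→90: 6 bp
  90→104: 14 bp
  104→111: 7 bp
  111→127: 16 bp
  127→133: 6 bp
  133→142: 9 bp
  142→148: 6 bp
  148→159: 11 bp
  159→165: 6 bp
  165→180: 15 bp
  180→184: 4 bp
  184→206: 22 bp
  206→209: 3 bp
  209→221: 12 bp
  221→223: 2 bp
  223→232: 9 bp
  232→242: 10 bp
  242→4 (wrap): 251-242+4 = 13 bp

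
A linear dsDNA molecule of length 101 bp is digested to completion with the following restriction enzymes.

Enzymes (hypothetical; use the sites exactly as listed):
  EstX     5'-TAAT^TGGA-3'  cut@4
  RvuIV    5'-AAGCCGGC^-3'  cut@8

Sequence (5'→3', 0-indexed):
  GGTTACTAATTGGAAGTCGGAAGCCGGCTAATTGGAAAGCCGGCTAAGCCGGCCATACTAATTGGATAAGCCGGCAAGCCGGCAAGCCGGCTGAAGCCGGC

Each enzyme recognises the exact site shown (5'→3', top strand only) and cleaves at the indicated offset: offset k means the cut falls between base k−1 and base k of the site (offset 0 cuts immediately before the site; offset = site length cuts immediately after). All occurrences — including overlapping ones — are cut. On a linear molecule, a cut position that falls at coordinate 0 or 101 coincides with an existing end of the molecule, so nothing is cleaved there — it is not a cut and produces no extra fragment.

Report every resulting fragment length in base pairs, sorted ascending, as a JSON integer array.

[4,8,8,9,9,10,10,12,13,18]

Scan for sites:
  EstX (TAATTGGA, off=4): starts [6, 28, 58] → cuts [10, 32, 62]
  RvuIV (AAGCCGGC, off=8): starts [20, 36, 45, 67, 75, 83, 93] → cuts [28, 44, 53, 75, 83, 91] (position 101 is a terminus of the linear molecule — no cut)

Pooled cuts: [10, 28, 32, 44, 53, 62, 75, 83, 91]

Fragments:
  [0,10): 10 bp
  [10,28): 18 bp
  [28,32): 4 bp
  [32,44): 12 bp
  [44,53): 9 bp
  [53,62): 9 bp
  [62,75): 13 bp
  [75,83): 8 bp
  [83,91): 8 bp
  [91,101): 10 bp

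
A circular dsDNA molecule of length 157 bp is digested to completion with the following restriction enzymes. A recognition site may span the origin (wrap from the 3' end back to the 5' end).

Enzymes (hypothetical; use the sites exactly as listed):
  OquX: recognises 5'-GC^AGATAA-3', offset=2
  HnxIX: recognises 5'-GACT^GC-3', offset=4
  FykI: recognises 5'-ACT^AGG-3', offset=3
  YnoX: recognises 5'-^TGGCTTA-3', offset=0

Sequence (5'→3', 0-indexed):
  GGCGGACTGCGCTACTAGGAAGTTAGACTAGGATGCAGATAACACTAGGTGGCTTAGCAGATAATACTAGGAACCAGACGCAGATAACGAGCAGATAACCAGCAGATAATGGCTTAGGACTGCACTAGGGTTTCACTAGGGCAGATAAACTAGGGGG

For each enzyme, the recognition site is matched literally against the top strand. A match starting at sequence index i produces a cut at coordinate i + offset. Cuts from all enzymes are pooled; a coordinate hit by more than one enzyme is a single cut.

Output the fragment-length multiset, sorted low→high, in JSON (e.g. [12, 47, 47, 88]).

Per-enzyme occurrences:
  OquX (GCAGATAA, off=2): starts [34, 56, 79, 90, 101, 140] → cuts [36, 58, 81, 92, 103, 142]
  HnxIX (GACTGC, off=4): starts [4, 117] → cuts [8, 121]
  FykI (ACTAGG, off=3): starts [13, 26, 43, 65, 123, 134, 148] → cuts [16, 29, 46, 68, 126, 137, 151]
  YnoX (TGGCTTA, off=0): starts [49, 109] → cuts [49, 109]

All cut coordinates (distinct, sorted): [8, 16, 29, 36, 46, 49, 58, 68, 81, 92, 103, 109, 121, 126, 137, 142, 151]

Fragments:
  8→16: 8 bp
  16→29: 13 bp
  29→36: 7 bp
  36→46: 10 bp
  46→49: 3 bp
  49→58: 9 bp
  58→68: 10 bp
  68→81: 13 bp
  81→92: 11 bp
  92→103: 11 bp
  103→109: 6 bp
  109→121: 12 bp
  121→126: 5 bp
  126→137: 11 bp
  137→142: 5 bp
  142→151: 9 bp
  151→8 (wrap): 157-151+8 = 14 bp

[3,5,5,6,7,8,9,9,10,10,11,11,11,12,13,13,14]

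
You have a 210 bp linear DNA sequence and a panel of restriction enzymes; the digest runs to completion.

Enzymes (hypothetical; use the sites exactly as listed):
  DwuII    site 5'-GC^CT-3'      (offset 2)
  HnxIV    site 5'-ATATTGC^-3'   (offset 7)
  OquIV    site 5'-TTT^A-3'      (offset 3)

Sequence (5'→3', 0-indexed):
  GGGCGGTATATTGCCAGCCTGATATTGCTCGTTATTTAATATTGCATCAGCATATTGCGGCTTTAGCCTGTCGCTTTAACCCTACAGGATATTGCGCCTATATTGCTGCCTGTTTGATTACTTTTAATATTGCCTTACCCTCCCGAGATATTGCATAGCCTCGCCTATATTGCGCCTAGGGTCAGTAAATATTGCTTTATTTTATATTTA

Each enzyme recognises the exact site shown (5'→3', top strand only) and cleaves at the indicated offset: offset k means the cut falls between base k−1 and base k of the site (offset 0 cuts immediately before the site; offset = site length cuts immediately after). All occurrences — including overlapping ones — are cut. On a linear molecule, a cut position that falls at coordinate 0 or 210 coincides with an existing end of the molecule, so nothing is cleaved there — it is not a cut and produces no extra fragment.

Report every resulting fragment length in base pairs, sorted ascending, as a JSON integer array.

[1,2,2,3,3,3,4,5,5,5,6,6,8,8,9,9,9,10,10,13,14,16,18,20,21]

Site scan:
  DwuII GCCT/2: at [16, 65, 95, 107, 131, 157, 162, 173] ⇒ [18, 67, 97, 109, 133, 159, 164, 175]
  HnxIV ATATTGC/7: at [7, 21, 38, 51, 88, 99, 126, 147, 166, 188] ⇒ [14, 28, 45, 58, 95, 106, 133, 154, 173, 195]
  OquIV TTTA/3: at [34, 61, 74, 122, 195, 200, 206] ⇒ [37, 64, 77, 125, 198, 203, 209]

All cut coordinates (distinct, sorted): [14, 18, 28, 37, 45, 58, 64, 67, 77, 95, 97, 106, 109, 125, 133, 154, 159, 164, 173, 175, 195, 198, 203, 209]

Fragments:
  [0,14): 14 bp
  [14,18): 4 bp
  [18,28): 10 bp
  [28,37): 9 bp
  [37,45): 8 bp
  [45,58): 13 bp
  [58,64): 6 bp
  [64,67): 3 bp
  [67,77): 10 bp
  [77,95): 18 bp
  [95,97): 2 bp
  [97,106): 9 bp
  [106,109): 3 bp
  [109,125): 16 bp
  [125,133): 8 bp
  [133,154): 21 bp
  [154,159): 5 bp
  [159,164): 5 bp
  [164,173): 9 bp
  [173,175): 2 bp
  [175,195): 20 bp
  [195,198): 3 bp
  [198,203): 5 bp
  [203,209): 6 bp
  [209,210): 1 bp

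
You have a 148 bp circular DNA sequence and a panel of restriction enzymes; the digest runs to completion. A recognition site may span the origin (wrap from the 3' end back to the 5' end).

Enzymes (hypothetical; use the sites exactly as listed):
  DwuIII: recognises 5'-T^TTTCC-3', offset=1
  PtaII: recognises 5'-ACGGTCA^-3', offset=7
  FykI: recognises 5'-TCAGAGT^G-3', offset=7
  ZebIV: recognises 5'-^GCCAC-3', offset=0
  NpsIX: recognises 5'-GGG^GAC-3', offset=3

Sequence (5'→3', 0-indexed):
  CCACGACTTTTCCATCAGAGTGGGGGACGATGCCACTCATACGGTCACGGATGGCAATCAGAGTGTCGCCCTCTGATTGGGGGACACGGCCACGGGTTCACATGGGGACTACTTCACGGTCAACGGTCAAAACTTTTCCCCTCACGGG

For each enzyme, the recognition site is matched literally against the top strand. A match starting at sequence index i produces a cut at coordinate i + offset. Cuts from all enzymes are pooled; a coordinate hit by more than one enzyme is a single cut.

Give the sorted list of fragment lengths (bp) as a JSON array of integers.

Per-enzyme occurrences:
  DwuIII TTTTCC/1: at [7, 133] ⇒ [8, 134]
  PtaII ACGGTCA/7: at [40, 115, 122] ⇒ [47, 122, 129]
  FykI TCAGAGTG/7: at [14, 57] ⇒ [21, 64]
  ZebIV GCCAC/0: at [31, 88, 147] ⇒ [31, 88, 147]
  NpsIX GGGGAC/3: at [22, 79, 103] ⇒ [25, 82, 106]

All cut coordinates (distinct, sorted): [8, 21, 25, 31, 47, 64, 82, 88, 106, 122, 129, 134, 147]

Fragment lengths:
  8→21: 13 bp
  21→25: 4 bp
  25→31: 6 bp
  31→47: 16 bp
  47→64: 17 bp
  64→82: 18 bp
  82→88: 6 bp
  88→106: 18 bp
  106→122: 16 bp
  122→129: 7 bp
  129→134: 5 bp
  134→147: 13 bp
  147→8 (wrap): 148-147+8 = 9 bp

[4,5,6,6,7,9,13,13,16,16,17,18,18]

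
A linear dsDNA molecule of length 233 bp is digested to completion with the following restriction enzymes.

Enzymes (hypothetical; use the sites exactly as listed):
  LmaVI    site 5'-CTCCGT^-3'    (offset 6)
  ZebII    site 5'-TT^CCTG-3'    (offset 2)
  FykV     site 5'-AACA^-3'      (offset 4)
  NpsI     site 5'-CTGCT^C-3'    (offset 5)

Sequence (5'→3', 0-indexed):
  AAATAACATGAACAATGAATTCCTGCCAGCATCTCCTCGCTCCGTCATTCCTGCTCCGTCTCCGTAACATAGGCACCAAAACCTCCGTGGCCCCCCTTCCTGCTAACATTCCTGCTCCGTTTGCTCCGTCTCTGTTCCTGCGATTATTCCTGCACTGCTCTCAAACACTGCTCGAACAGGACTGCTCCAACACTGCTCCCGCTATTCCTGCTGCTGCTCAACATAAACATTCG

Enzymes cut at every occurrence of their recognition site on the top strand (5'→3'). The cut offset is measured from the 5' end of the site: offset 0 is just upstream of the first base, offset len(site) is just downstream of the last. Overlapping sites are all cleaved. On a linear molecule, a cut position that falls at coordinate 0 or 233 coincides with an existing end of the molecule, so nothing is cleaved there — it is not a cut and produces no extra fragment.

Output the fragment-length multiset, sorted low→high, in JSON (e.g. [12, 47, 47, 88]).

[2,4,4,4,4,4,5,5,5,6,6,6,6,6,6,6,7,7,8,8,8,9,9,10,10,11,12,12,19,24]

Site scan:
  LmaVI CTCCGT/6: at [39, 53, 59, 82, 114, 123] ⇒ [45, 59, 65, 88, 120, 129]
  ZebII TTCCTG/2: at [19, 47, 96, 108, 134, 146, 204] ⇒ [21, 49, 98, 110, 136, 148, 206]
  FykV AACA/4: at [4, 10, 65, 104, 163, 174, 188, 219, 225] ⇒ [8, 14, 69, 108, 167, 178, 192, 223, 229]
  NpsI CTGCTC/5: at [50, 111, 154, 167, 181, 192, 213] ⇒ [55, 116, 159, 172, 186, 197, 218]

Pooled cuts: [8, 14, 21, 45, 49, 55, 59, 65, 69, 88, 98, 108, 110, 116, 120, 129, 136, 148, 159, 167, 172, 178, 186, 192, 197, 206, 218, 223, 229]

Fragment lengths:
  [0,8): 8 bp
  [8,14): 6 bp
  [14,21): 7 bp
  [21,45): 24 bp
  [45,49): 4 bp
  [49,55): 6 bp
  [55,59): 4 bp
  [59,65): 6 bp
  [65,69): 4 bp
  [69,88): 19 bp
  [88,98): 10 bp
  [98,108): 10 bp
  [108,110): 2 bp
  [110,116): 6 bp
  [116,120): 4 bp
  [120,129): 9 bp
  [129,136): 7 bp
  [136,148): 12 bp
  [148,159): 11 bp
  [159,167): 8 bp
  [167,172): 5 bp
  [172,178): 6 bp
  [178,186): 8 bp
  [186,192): 6 bp
  [192,197): 5 bp
  [197,206): 9 bp
  [206,218): 12 bp
  [218,223): 5 bp
  [223,229): 6 bp
  [229,233): 4 bp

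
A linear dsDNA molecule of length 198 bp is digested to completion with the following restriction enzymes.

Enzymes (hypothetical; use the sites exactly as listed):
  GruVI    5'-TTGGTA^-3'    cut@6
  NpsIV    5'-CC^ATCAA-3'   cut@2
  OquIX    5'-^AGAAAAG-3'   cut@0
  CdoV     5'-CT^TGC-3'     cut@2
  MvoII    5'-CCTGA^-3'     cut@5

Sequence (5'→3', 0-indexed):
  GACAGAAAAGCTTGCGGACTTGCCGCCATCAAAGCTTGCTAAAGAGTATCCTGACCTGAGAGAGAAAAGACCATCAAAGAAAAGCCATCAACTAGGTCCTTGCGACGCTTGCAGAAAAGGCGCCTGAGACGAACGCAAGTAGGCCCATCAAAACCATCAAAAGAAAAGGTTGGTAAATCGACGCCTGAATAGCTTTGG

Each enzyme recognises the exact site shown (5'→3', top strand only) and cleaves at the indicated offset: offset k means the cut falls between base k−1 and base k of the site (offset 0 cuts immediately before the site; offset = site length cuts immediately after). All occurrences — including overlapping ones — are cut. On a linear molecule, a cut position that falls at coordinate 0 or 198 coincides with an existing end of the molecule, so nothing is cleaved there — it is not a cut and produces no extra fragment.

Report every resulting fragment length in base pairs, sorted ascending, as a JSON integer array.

Per-enzyme occurrences:
  GruVI TTGGTA/6: at [169] ⇒ [175]
  NpsIV CCATCAA/2: at [25, 70, 84, 144, 153] ⇒ [27, 72, 86, 146, 155]
  OquIX AGAAAAG/0: at [3, 62, 77, 112, 161] ⇒ [3, 62, 77, 112, 161]
  CdoV CTTGC/2: at [10, 18, 34, 98, 107] ⇒ [12, 20, 36, 100, 109]
  MvoII CCTGA/5: at [49, 54, 122, 183] ⇒ [54, 59, 127, 188]

All cut coordinates (distinct, sorted): [3, 12, 20, 27, 36, 54, 59, 62, 72, 77, 86, 100, 109, 112, 127, 146, 155, 161, 175, 188]

Fragments:
  [0,3): 3 bp
  [3,12): 9 bp
  [12,20): 8 bp
  [20,27): 7 bp
  [27,36): 9 bp
  [36,54): 18 bp
  [54,59): 5 bp
  [59,62): 3 bp
  [62,72): 10 bp
  [72,77): 5 bp
  [77,86): 9 bp
  [86,100): 14 bp
  [100,109): 9 bp
  [109,112): 3 bp
  [112,127): 15 bp
  [127,146): 19 bp
  [146,155): 9 bp
  [155,161): 6 bp
  [161,175): 14 bp
  [175,188): 13 bp
  [188,198): 10 bp

[3,3,3,5,5,6,7,8,9,9,9,9,9,10,10,13,14,14,15,18,19]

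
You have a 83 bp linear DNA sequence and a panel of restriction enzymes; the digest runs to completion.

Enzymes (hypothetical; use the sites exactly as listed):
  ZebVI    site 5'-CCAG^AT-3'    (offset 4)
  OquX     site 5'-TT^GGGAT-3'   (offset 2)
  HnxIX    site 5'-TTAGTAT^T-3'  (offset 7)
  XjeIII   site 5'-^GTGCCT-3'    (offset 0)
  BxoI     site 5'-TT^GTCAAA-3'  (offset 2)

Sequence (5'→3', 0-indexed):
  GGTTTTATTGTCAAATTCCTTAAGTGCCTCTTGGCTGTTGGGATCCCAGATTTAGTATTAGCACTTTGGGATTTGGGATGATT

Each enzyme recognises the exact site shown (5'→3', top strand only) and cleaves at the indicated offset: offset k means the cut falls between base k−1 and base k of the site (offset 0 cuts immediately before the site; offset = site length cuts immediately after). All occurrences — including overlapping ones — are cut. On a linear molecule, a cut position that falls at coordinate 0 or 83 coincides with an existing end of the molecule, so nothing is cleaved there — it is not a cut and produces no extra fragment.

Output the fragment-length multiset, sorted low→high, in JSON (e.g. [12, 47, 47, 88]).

[7,9,9,9,9,10,14,16]

Per-enzyme occurrences:
  ZebVI (CCAGAT, off=4): starts [45] → cuts [49]
  OquX (TTGGGAT, off=2): starts [37, 65, 72] → cuts [39, 67, 74]
  HnxIX (TTAGTATT, off=7): starts [51] → cuts [58]
  XjeIII (GTGCCT, off=0): starts [23] → cuts [23]
  BxoI (TTGTCAAA, off=2): starts [7] → cuts [9]

Pooled cuts: [9, 23, 39, 49, 58, 67, 74]

Fragment lengths:
  [0,9): 9 bp
  [9,23): 14 bp
  [23,39): 16 bp
  [39,49): 10 bp
  [49,58): 9 bp
  [58,67): 9 bp
  [67,74): 7 bp
  [74,83): 9 bp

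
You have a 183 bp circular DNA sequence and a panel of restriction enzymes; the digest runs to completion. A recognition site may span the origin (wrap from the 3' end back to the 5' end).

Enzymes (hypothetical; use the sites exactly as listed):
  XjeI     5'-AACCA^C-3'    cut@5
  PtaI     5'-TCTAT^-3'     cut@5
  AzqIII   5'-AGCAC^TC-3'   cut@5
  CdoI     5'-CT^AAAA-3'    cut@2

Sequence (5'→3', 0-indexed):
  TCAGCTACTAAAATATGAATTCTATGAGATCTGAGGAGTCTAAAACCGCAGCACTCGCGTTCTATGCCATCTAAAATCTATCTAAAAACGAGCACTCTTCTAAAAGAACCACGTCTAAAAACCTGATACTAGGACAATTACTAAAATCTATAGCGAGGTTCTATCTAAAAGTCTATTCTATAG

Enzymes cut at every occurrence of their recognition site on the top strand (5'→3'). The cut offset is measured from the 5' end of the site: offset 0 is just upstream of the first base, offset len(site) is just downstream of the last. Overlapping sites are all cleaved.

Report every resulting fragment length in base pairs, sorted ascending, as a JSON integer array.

[2,2,5,5,6,7,9,9,10,10,11,11,12,13,13,16,16,26]

Per-enzyme occurrences:
  XjeI AACCAC/5: at [106] ⇒ [111]
  PtaI TCTAT/5: at [20, 60, 76, 146, 159, 171, 176] ⇒ [25, 65, 81, 151, 164, 176, 181]
  AzqIII AGCACTC/5: at [49, 90] ⇒ [54, 95]
  CdoI CTAAAA/2: at [7, 39, 70, 81, 99, 114, 140, 164] ⇒ [9, 41, 72, 83, 101, 116, 142, 166]

All cut coordinates (distinct, sorted): [9, 25, 41, 54, 65, 72, 81, 83, 95, 101, 111, 116, 142, 151, 164, 166, 176, 181]

Fragments:
  9→25: 16 bp
  25→41: 16 bp
  41→54: 13 bp
  54→65: 11 bp
  65→72: 7 bp
  72→81: 9 bp
  81→83: 2 bp
  83→95: 12 bp
  95→101: 6 bp
  101→111: 10 bp
  111→116: 5 bp
  116→142: 26 bp
  142→151: 9 bp
  151→164: 13 bp
  164→166: 2 bp
  166→176: 10 bp
  176→181: 5 bp
  181→9 (wrap): 183-181+9 = 11 bp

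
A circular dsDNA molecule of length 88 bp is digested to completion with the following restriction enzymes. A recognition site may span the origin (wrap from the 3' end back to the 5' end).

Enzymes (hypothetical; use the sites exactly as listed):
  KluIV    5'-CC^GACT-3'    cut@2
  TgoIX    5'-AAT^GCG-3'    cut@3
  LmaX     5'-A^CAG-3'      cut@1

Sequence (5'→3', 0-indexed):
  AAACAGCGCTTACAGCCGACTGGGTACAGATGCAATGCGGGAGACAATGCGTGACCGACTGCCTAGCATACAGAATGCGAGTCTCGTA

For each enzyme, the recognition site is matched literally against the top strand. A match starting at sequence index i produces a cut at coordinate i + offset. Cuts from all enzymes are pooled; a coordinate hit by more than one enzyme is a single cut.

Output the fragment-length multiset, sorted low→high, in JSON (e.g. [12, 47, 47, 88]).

Per-enzyme occurrences:
  KluIV CCGACT/2: at [15, 54] ⇒ [17, 56]
  TgoIX AATGCG/3: at [33, 45, 73] ⇒ [36, 48, 76]
  LmaX ACAG/1: at [2, 11, 25, 69] ⇒ [3, 12, 26, 70]

All cut coordinates (distinct, sorted): [3, 12, 17, 26, 36, 48, 56, 70, 76]

Fragments:
  3→12: 9 bp
  12→17: 5 bp
  17→26: 9 bp
  26→36: 10 bp
  36→48: 12 bp
  48→56: 8 bp
  56→70: 14 bp
  70→76: 6 bp
  76→3 (wrap): 88-76+3 = 15 bp

[5,6,8,9,9,10,12,14,15]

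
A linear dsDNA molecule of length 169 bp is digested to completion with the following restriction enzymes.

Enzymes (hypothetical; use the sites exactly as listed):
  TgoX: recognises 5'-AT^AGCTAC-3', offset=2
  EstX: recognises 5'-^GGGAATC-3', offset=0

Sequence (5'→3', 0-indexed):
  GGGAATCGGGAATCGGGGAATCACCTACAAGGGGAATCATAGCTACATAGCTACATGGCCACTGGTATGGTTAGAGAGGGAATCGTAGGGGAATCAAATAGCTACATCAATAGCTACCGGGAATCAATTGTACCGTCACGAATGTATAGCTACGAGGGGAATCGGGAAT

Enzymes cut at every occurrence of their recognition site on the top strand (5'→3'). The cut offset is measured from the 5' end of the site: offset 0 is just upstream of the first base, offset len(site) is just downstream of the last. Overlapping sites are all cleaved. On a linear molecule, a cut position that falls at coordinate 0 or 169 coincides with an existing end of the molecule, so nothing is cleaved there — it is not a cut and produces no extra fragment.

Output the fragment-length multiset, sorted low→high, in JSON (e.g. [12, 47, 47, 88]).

Per-enzyme occurrences:
  TgoX (ATAGCTAC, off=2): starts [38, 46, 97, 109, 145] → cuts [40, 48, 99, 111, 147]
  EstX (GGGAATC, off=0): starts [0, 7, 15, 31, 77, 88, 118, 156] → cuts [7, 15, 31, 77, 88, 118, 156] (position 0 is a terminus of the linear molecule — no cut)

Pooled cuts: [7, 15, 31, 40, 48, 77, 88, 99, 111, 118, 147, 156]

Fragments:
  [0,7): 7 bp
  [7,15): 8 bp
  [15,31): 16 bp
  [31,40): 9 bp
  [40,48): 8 bp
  [48,77): 29 bp
  [77,88): 11 bp
  [88,99): 11 bp
  [99,111): 12 bp
  [111,118): 7 bp
  [118,147): 29 bp
  [147,156): 9 bp
  [156,169): 13 bp

[7,7,8,8,9,9,11,11,12,13,16,29,29]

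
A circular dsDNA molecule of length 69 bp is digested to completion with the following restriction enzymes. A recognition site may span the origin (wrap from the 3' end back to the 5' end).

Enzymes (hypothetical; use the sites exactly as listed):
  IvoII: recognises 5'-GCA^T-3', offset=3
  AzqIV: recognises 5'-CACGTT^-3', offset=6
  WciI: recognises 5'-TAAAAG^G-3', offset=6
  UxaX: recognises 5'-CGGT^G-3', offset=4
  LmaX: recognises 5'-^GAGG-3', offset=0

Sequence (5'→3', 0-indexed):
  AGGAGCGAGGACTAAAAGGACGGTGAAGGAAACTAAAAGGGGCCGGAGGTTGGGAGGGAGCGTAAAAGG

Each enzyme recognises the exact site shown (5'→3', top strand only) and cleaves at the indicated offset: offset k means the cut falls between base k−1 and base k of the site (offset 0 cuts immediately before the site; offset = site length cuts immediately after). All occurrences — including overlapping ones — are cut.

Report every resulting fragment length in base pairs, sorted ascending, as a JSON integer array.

[6,6,7,8,12,15,15]

Site scan:
  IvoII (GCAT, off=3): no sites
  AzqIV (CACGTT, off=6): no sites
  WciI TAAAAGG/6: at [12, 33, 62] ⇒ [18, 39, 68]
  UxaX CGGTG/4: at [20] ⇒ [24]
  LmaX GAGG/0: at [6, 45, 53, 68] ⇒ [6, 45, 53, 68]

All cut coordinates (distinct, sorted): [6, 18, 24, 39, 45, 53, 68]

Fragments:
  6→18: 12 bp
  18→24: 6 bp
  24→39: 15 bp
  39→45: 6 bp
  45→53: 8 bp
  53→68: 15 bp
  68→6 (wrap): 69-68+6 = 7 bp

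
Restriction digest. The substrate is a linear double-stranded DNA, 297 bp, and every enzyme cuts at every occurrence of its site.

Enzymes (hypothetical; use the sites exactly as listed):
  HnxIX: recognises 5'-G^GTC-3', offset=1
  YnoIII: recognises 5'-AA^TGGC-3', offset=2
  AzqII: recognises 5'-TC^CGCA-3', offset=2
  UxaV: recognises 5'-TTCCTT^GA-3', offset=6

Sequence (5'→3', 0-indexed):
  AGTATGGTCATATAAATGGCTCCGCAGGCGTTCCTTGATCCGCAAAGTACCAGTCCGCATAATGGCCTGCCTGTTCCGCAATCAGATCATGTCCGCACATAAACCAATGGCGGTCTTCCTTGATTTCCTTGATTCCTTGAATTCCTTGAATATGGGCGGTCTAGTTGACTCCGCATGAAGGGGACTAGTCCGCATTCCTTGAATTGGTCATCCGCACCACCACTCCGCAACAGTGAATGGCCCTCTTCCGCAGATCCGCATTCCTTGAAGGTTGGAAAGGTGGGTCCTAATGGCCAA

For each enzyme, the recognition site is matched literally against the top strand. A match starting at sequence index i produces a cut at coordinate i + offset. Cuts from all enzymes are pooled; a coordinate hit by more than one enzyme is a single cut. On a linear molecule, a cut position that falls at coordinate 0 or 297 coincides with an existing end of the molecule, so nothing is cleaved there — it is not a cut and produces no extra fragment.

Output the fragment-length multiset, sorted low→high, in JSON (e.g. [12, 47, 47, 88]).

Site scan:
  HnxIX (GGTC, off=1): starts [5, 111, 157, 205, 282] → cuts [6, 112, 158, 206, 283]
  YnoIII (AATGGC, off=2): starts [14, 60, 105, 235, 288] → cuts [16, 62, 107, 237, 290]
  AzqII (TCCGCA, off=2): starts [20, 38, 53, 74, 91, 169, 188, 210, 223, 246, 254] → cuts [22, 40, 55, 76, 93, 171, 190, 212, 225, 248, 256]
  UxaV (TTCCTTGA, off=6): starts [30, 115, 124, 132, 141, 194, 260] → cuts [36, 121, 130, 138, 147, 200, 266]

Pooled cuts: [6, 16, 22, 36, 40, 55, 62, 76, 93, 107, 112, 121, 130, 138, 147, 158, 171, 190, 200, 206, 212, 225, 237, 248, 256, 266, 283, 290]

Fragments:
  [0,6): 6 bp
  [6,16): 10 bp
  [16,22): 6 bp
  [22,36): 14 bp
  [36,40): 4 bp
  [40,55): 15 bp
  [55,62): 7 bp
  [62,76): 14 bp
  [76,93): 17 bp
  [93,107): 14 bp
  [107,112): 5 bp
  [112,121): 9 bp
  [121,130): 9 bp
  [130,138): 8 bp
  [138,147): 9 bp
  [147,158): 11 bp
  [158,171): 13 bp
  [171,190): 19 bp
  [190,200): 10 bp
  [200,206): 6 bp
  [206,212): 6 bp
  [212,225): 13 bp
  [225,237): 12 bp
  [237,248): 11 bp
  [248,256): 8 bp
  [256,266): 10 bp
  [266,283): 17 bp
  [283,290): 7 bp
  [290,297): 7 bp

[4,5,6,6,6,6,7,7,7,8,8,9,9,9,10,10,10,11,11,12,13,13,14,14,14,15,17,17,19]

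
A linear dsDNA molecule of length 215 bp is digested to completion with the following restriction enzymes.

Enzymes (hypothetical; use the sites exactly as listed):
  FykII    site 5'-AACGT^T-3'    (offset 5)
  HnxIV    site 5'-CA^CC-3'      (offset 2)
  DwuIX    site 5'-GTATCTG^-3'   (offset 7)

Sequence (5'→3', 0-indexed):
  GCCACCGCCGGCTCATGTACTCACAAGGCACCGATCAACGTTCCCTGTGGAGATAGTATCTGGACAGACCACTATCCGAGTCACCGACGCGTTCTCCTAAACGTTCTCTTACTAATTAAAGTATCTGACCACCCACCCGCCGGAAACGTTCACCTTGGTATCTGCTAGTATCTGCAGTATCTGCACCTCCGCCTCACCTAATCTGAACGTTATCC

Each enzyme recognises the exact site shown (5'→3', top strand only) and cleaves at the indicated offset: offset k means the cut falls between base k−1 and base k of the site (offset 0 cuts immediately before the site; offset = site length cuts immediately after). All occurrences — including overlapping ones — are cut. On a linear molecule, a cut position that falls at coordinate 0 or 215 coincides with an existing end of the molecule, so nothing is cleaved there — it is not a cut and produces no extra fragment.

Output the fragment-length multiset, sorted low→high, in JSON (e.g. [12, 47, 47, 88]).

[2,3,4,4,4,5,9,10,11,11,12,14,14,21,21,21,23,26]

Site scan:
  FykII AACGTT/5: at [36, 99, 144, 205] ⇒ [41, 104, 149, 210]
  HnxIV CACC/2: at [2, 28, 81, 129, 133, 150, 183, 194] ⇒ [4, 30, 83, 131, 135, 152, 185, 196]
  DwuIX GTATCTG/7: at [55, 120, 157, 167, 176] ⇒ [62, 127, 164, 174, 183]

All cut coordinates (distinct, sorted): [4, 30, 41, 62, 83, 104, 127, 131, 135, 149, 152, 164, 174, 183, 185, 196, 210]

Fragments:
  [0,4): 4 bp
  [4,30): 26 bp
  [30,41): 11 bp
  [41,62): 21 bp
  [62,83): 21 bp
  [83,104): 21 bp
  [104,127): 23 bp
  [127,131): 4 bp
  [131,135): 4 bp
  [135,149): 14 bp
  [149,152): 3 bp
  [152,164): 12 bp
  [164,174): 10 bp
  [174,183): 9 bp
  [183,185): 2 bp
  [185,196): 11 bp
  [196,210): 14 bp
  [210,215): 5 bp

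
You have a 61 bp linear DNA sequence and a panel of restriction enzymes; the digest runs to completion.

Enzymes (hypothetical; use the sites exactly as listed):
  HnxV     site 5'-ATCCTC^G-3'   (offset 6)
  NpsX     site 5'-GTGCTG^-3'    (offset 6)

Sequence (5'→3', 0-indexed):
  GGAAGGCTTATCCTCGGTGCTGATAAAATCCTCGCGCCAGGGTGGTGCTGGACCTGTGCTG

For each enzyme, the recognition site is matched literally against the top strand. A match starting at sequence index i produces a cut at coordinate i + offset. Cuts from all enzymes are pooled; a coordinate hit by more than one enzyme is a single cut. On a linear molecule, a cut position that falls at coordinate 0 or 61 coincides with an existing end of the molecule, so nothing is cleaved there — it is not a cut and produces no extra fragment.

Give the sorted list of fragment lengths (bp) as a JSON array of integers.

Scan for sites:
  HnxV ATCCTCG/6: at [9, 27] ⇒ [15, 33]
  NpsX GTGCTG/6: at [16, 44, 55] ⇒ [22, 50] (position 61 is a terminus of the linear molecule — no cut)

Pooled cuts: [15, 22, 33, 50]

Fragment lengths:
  [0,15): 15 bp
  [15,22): 7 bp
  [22,33): 11 bp
  [33,50): 17 bp
  [50,61): 11 bp

[7,11,11,15,17]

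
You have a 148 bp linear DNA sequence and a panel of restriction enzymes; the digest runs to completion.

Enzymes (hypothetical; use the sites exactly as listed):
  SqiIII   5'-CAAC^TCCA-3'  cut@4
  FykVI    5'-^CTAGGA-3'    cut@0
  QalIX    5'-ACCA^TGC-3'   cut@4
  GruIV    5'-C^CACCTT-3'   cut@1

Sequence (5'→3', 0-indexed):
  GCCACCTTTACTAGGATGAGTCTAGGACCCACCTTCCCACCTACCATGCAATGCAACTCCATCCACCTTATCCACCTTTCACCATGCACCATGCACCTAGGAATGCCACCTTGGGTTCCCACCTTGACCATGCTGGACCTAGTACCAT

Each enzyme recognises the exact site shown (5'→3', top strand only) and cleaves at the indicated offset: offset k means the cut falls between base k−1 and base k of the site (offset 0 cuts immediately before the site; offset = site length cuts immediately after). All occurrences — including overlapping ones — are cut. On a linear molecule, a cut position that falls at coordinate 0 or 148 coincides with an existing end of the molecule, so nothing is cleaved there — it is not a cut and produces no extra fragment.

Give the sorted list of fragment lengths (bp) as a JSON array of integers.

Site scan:
  SqiIII CAACTCCA/4: at [53] ⇒ [57]
  FykVI CTAGGA/0: at [10, 21, 96] ⇒ [10, 21, 96]
  QalIX ACCATGC/4: at [42, 80, 87, 126] ⇒ [46, 84, 91, 130]
  GruIV CCACCTT/1: at [1, 28, 62, 71, 105, 118] ⇒ [2, 29, 63, 72, 106, 119]

Pooled cuts: [2, 10, 21, 29, 46, 57, 63, 72, 84, 91, 96, 106, 119, 130]

Fragments:
  [0,2): 2 bp
  [2,10): 8 bp
  [10,21): 11 bp
  [21,29): 8 bp
  [29,46): 17 bp
  [46,57): 11 bp
  [57,63): 6 bp
  [63,72): 9 bp
  [72,84): 12 bp
  [84,91): 7 bp
  [91,96): 5 bp
  [96,106): 10 bp
  [106,119): 13 bp
  [119,130): 11 bp
  [130,148): 18 bp

[2,5,6,7,8,8,9,10,11,11,11,12,13,17,18]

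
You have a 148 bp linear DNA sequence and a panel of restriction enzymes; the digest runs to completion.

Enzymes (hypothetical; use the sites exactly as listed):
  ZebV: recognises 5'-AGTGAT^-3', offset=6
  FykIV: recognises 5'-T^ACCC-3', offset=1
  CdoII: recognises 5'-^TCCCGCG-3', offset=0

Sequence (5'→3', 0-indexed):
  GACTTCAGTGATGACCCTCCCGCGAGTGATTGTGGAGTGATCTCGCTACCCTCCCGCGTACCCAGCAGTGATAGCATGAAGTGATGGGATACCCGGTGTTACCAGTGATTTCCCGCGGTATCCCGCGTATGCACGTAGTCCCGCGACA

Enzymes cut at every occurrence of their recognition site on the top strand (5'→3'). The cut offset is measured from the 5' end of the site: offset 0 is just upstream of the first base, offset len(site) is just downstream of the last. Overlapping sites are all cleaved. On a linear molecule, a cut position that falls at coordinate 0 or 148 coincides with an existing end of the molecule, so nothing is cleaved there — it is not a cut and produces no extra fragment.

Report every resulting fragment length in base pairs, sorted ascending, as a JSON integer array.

Per-enzyme occurrences:
  ZebV AGTGAT/6: at [6, 24, 35, 66, 79, 103] ⇒ [12, 30, 41, 72, 85, 109]
  FykIV TACCC/1: at [46, 58, 89] ⇒ [47, 59, 90]
  CdoII TCCCGCG/0: at [17, 51, 110, 120, 138] ⇒ [17, 51, 110, 120, 138]

All cut coordinates (distinct, sorted): [12, 17, 30, 41, 47, 51, 59, 72, 85, 90, 109, 110, 120, 138]

Fragment lengths:
  [0,12): 12 bp
  [12,17): 5 bp
  [17,30): 13 bp
  [30,41): 11 bp
  [41,47): 6 bp
  [47,51): 4 bp
  [51,59): 8 bp
  [59,72): 13 bp
  [72,85): 13 bp
  [85,90): 5 bp
  [90,109): 19 bp
  [109,110): 1 bp
  [110,120): 10 bp
  [120,138): 18 bp
  [138,148): 10 bp

[1,4,5,5,6,8,10,10,11,12,13,13,13,18,19]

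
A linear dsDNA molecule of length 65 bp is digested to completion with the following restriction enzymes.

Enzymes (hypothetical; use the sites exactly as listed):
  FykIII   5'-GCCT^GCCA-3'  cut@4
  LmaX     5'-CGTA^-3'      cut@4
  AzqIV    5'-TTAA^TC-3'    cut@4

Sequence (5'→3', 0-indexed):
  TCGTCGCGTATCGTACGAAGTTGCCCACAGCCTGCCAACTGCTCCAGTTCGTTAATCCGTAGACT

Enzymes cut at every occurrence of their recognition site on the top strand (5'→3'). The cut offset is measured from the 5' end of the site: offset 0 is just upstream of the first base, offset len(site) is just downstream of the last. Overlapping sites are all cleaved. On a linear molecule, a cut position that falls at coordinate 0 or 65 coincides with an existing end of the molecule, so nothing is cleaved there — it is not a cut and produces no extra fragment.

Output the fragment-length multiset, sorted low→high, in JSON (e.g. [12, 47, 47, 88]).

[4,5,6,10,18,22]

Scan for sites:
  FykIII GCCTGCCA/4: at [29] ⇒ [33]
  LmaX CGTA/4: at [6, 11, 57] ⇒ [10, 15, 61]
  AzqIV TTAATC/4: at [51] ⇒ [55]

All cut coordinates (distinct, sorted): [10, 15, 33, 55, 61]

Fragment lengths:
  [0,10): 10 bp
  [10,15): 5 bp
  [15,33): 18 bp
  [33,55): 22 bp
  [55,61): 6 bp
  [61,65): 4 bp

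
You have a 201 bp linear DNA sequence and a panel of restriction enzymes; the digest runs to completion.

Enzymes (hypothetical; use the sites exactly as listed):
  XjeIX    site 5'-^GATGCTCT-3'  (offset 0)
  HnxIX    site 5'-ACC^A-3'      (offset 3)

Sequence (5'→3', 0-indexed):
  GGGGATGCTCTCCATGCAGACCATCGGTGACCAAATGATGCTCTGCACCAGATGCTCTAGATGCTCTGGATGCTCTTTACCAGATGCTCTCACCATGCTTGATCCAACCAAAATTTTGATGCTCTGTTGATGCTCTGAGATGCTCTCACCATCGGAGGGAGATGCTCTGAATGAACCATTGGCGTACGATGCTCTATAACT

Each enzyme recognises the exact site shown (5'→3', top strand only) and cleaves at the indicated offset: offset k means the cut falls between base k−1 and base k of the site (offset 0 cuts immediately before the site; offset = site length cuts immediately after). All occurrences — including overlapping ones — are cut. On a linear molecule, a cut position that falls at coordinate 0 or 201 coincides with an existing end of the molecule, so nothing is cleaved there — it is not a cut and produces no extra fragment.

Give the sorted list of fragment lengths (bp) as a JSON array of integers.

[1,1,3,4,8,9,9,10,10,10,10,11,12,12,13,13,14,15,17,19]

Per-enzyme occurrences:
  XjeIX GATGCTCT/0: at [3, 36, 50, 59, 68, 82, 117, 128, 138, 160, 187] ⇒ [3, 36, 50, 59, 68, 82, 117, 128, 138, 160, 187]
  HnxIX ACCA/3: at [19, 29, 46, 78, 91, 106, 147, 174] ⇒ [22, 32, 49, 81, 94, 109, 150, 177]

Pooled cuts: [3, 22, 32, 36, 49, 50, 59, 68, 81, 82, 94, 109, 117, 128, 138, 150, 160, 177, 187]

Fragments:
  [0,3): 3 bp
  [3,22): 19 bp
  [22,32): 10 bp
  [32,36): 4 bp
  [36,49): 13 bp
  [49,50): 1 bp
  [50,59): 9 bp
  [59,68): 9 bp
  [68,81): 13 bp
  [81,82): 1 bp
  [82,94): 12 bp
  [94,109): 15 bp
  [109,117): 8 bp
  [117,128): 11 bp
  [128,138): 10 bp
  [138,150): 12 bp
  [150,160): 10 bp
  [160,177): 17 bp
  [177,187): 10 bp
  [187,201): 14 bp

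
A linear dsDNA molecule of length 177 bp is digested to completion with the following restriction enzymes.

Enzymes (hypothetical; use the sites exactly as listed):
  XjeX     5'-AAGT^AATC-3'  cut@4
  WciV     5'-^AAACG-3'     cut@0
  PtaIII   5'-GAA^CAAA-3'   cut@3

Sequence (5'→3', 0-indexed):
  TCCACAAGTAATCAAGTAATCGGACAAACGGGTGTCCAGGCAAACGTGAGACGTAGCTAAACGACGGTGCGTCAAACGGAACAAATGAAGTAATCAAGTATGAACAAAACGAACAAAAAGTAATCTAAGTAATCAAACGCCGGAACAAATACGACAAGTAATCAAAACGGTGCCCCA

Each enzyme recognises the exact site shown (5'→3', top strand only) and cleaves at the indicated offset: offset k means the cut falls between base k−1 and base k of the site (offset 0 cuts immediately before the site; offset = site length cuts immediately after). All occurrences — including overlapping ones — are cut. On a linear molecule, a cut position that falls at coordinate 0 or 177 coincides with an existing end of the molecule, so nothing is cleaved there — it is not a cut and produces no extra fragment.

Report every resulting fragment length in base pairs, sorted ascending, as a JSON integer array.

[2,4,5,7,8,8,8,8,9,9,10,11,13,13,14,15,16,17]

Per-enzyme occurrences:
  XjeX (AAGTAATC, off=4): starts [5, 13, 87, 117, 126, 155] → cuts [9, 17, 91, 121, 130, 159]
  WciV (AAACG, off=0): starts [25, 41, 58, 73, 106, 134, 164] → cuts [25, 41, 58, 73, 106, 134, 164]
  PtaIII (GAACAAA, off=3): starts [78, 101, 110, 142] → cuts [81, 104, 113, 145]

All cut coordinates (distinct, sorted): [9, 17, 25, 41, 58, 73, 81, 91, 104, 106, 113, 121, 130, 134, 145, 159, 164]

Fragment lengths:
  [0,9): 9 bp
  [9,17): 8 bp
  [17,25): 8 bp
  [25,41): 16 bp
  [41,58): 17 bp
  [58,73): 15 bp
  [73,81): 8 bp
  [81,91): 10 bp
  [91,104): 13 bp
  [104,106): 2 bp
  [106,113): 7 bp
  [113,121): 8 bp
  [121,130): 9 bp
  [130,134): 4 bp
  [134,145): 11 bp
  [145,159): 14 bp
  [159,164): 5 bp
  [164,177): 13 bp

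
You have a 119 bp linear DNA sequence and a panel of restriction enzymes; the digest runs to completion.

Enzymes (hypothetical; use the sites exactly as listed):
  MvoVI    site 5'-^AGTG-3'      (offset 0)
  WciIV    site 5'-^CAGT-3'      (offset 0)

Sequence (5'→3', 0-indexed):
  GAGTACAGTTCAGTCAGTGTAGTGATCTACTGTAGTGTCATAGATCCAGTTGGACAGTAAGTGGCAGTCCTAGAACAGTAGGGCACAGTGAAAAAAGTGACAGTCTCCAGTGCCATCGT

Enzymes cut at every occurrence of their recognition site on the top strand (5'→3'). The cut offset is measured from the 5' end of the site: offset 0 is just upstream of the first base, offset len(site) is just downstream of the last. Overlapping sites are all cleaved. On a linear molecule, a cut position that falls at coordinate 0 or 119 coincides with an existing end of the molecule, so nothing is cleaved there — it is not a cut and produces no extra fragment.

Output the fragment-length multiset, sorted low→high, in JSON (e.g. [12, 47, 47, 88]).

[1,1,1,4,5,5,5,5,5,5,7,8,9,10,11,11,13,13]

Per-enzyme occurrences:
  MvoVI (AGTG, off=0): starts [15, 20, 33, 59, 86, 95, 108] → cuts [15, 20, 33, 59, 86, 95, 108]
  WciIV (CAGT, off=0): starts [5, 10, 14, 46, 54, 64, 75, 85, 100, 107] → cuts [5, 10, 14, 46, 54, 64, 75, 85, 100, 107]

Pooled cuts: [5, 10, 14, 15, 20, 33, 46, 54, 59, 64, 75, 85, 86, 95, 100, 107, 108]

Fragment lengths:
  [0,5): 5 bp
  [5,10): 5 bp
  [10,14): 4 bp
  [14,15): 1 bp
  [15,20): 5 bp
  [20,33): 13 bp
  [33,46): 13 bp
  [46,54): 8 bp
  [54,59): 5 bp
  [59,64): 5 bp
  [64,75): 11 bp
  [75,85): 10 bp
  [85,86): 1 bp
  [86,95): 9 bp
  [95,100): 5 bp
  [100,107): 7 bp
  [107,108): 1 bp
  [108,119): 11 bp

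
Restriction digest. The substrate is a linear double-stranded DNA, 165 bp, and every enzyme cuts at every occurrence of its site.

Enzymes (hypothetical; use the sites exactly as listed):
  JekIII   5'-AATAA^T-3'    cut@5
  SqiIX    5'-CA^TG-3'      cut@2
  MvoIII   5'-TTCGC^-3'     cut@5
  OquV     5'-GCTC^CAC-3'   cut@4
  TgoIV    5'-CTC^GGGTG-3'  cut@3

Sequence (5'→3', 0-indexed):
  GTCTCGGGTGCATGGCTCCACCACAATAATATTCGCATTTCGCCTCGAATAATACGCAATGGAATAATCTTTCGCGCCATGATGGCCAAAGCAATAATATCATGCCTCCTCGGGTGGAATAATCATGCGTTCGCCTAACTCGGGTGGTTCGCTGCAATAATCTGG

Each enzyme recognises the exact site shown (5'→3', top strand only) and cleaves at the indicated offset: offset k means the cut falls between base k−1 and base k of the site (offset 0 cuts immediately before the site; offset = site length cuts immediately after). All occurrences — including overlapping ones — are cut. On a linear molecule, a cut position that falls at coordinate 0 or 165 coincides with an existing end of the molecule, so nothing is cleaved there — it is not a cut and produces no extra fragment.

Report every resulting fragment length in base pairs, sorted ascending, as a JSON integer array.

[3,4,5,5,5,6,7,7,7,7,8,8,9,9,9,11,11,11,15,18]

Per-enzyme occurrences:
  JekIII AATAAT/5: at [24, 47, 62, 92, 117, 155] ⇒ [29, 52, 67, 97, 122, 160]
  SqiIX CATG/2: at [10, 77, 100, 123] ⇒ [12, 79, 102, 125]
  MvoIII TTCGC/5: at [31, 38, 70, 129, 147] ⇒ [36, 43, 75, 134, 152]
  OquV GCTCCAC/4: at [14] ⇒ [18]
  TgoIV CTCGGGTG/3: at [2, 108, 138] ⇒ [5, 111, 141]

All cut coordinates (distinct, sorted): [5, 12, 18, 29, 36, 43, 52, 67, 75, 79, 97, 102, 111, 122, 125, 134, 141, 152, 160]

Fragments:
  [0,5): 5 bp
  [5,12): 7 bp
  [12,18): 6 bp
  [18,29): 11 bp
  [29,36): 7 bp
  [36,43): 7 bp
  [43,52): 9 bp
  [52,67): 15 bp
  [67,75): 8 bp
  [75,79): 4 bp
  [79,97): 18 bp
  [97,102): 5 bp
  [102,111): 9 bp
  [111,122): 11 bp
  [122,125): 3 bp
  [125,134): 9 bp
  [134,141): 7 bp
  [141,152): 11 bp
  [152,160): 8 bp
  [160,165): 5 bp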